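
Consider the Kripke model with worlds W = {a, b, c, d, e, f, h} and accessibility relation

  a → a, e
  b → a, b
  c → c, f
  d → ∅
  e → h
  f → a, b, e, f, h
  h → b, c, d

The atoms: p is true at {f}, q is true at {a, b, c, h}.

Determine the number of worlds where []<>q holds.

a: successors {a, e}; <>q there: a:T, e:T. ✓
b: successors {a, b}; <>q there: a:T, b:T. ✓
c: successors {c, f}; <>q there: c:T, f:T. ✓
d: no successors, so []<>q holds vacuously. ✓
e: successors {h}; <>q there: h:T. ✓
f: successors {a, b, e, f, h}; <>q there: a:T, b:T, e:T, f:T, h:T. ✓
h: successors {b, c, d}; <>q there: b:T, c:T, d:F. ✗
Satisfying worlds: {a, b, c, d, e, f}.

6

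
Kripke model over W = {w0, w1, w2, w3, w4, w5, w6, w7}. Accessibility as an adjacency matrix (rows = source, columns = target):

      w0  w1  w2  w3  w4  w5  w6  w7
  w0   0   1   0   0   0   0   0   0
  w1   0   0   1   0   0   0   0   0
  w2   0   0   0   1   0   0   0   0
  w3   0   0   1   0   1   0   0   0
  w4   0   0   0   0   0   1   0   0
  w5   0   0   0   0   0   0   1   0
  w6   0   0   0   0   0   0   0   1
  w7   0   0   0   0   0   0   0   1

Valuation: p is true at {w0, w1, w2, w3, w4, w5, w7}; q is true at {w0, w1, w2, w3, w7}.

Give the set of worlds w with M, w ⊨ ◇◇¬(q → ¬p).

{w0, w1, w2, w3, w5, w6, w7}

w0: successors {w1}; ◇¬(q → ¬p) there: w1:T. ✓
w1: successors {w2}; ◇¬(q → ¬p) there: w2:T. ✓
w2: successors {w3}; ◇¬(q → ¬p) there: w3:T. ✓
w3: successors {w2, w4}; ◇¬(q → ¬p) there: w2:T, w4:F. ✓
w4: successors {w5}; ◇¬(q → ¬p) there: w5:F. ✗
w5: successors {w6}; ◇¬(q → ¬p) there: w6:T. ✓
w6: successors {w7}; ◇¬(q → ¬p) there: w7:T. ✓
w7: successors {w7}; ◇¬(q → ¬p) there: w7:T. ✓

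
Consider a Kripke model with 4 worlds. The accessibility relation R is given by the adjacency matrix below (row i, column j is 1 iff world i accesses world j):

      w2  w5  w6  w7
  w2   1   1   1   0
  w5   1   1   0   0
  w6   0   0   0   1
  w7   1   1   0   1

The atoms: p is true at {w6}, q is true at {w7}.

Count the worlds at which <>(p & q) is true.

w2: successors {w2, w5, w6}; p & q there: w2:F, w5:F, w6:F. ✗
w5: successors {w2, w5}; p & q there: w2:F, w5:F. ✗
w6: successors {w7}; p & q there: w7:F. ✗
w7: successors {w2, w5, w7}; p & q there: w2:F, w5:F, w7:F. ✗
Satisfying worlds: ∅.

0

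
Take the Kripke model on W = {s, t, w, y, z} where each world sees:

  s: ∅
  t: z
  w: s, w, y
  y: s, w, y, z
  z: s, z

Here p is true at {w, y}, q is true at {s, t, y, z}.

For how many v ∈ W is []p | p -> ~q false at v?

2

s: []p | p is T, ~q is F. ✗
t: []p | p is F, ~q is F. ✓
w: []p | p is T, ~q is T. ✓
y: []p | p is T, ~q is F. ✗
z: []p | p is F, ~q is F. ✓
Satisfying worlds: {t, w, z}.
So []p | p -> ~q fails at the other 2 worlds.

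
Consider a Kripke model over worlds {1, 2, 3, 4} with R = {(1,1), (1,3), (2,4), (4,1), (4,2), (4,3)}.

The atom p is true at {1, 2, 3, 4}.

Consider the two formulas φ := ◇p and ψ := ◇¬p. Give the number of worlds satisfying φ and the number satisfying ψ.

For ◇p:
1: successors {1, 3}; p there: 1:T, 3:T. ✓
2: successors {4}; p there: 4:T. ✓
3: no successors, so ◇p fails. ✗
4: successors {1, 2, 3}; p there: 1:T, 2:T, 3:T. ✓
— 3 worlds.
For ◇¬p:
1: successors {1, 3}; ¬p there: 1:F, 3:F. ✗
2: successors {4}; ¬p there: 4:F. ✗
3: no successors, so ◇¬p fails. ✗
4: successors {1, 2, 3}; ¬p there: 1:F, 2:F, 3:F. ✗
— 0 worlds.

3 and 0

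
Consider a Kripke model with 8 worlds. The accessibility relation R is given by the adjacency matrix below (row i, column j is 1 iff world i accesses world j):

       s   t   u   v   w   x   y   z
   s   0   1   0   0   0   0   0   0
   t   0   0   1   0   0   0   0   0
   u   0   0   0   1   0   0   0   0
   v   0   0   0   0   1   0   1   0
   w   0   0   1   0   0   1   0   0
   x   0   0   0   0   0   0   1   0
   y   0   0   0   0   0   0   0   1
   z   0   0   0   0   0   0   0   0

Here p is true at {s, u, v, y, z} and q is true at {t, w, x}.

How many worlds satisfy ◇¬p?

3

s: successors {t}; ¬p there: t:T. ✓
t: successors {u}; ¬p there: u:F. ✗
u: successors {v}; ¬p there: v:F. ✗
v: successors {w, y}; ¬p there: w:T, y:F. ✓
w: successors {u, x}; ¬p there: u:F, x:T. ✓
x: successors {y}; ¬p there: y:F. ✗
y: successors {z}; ¬p there: z:F. ✗
z: no successors, so ◇¬p fails. ✗
Satisfying worlds: {s, v, w}.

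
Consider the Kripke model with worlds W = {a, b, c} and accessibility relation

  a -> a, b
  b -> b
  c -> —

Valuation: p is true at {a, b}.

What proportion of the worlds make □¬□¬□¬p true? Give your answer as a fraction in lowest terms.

a: successors {a, b}; ¬□¬□¬p there: a:F, b:F. ✗
b: successors {b}; ¬□¬□¬p there: b:F. ✗
c: no successors, so □¬□¬□¬p holds vacuously. ✓
That's 1 of 3 worlds, so 1/3.

1/3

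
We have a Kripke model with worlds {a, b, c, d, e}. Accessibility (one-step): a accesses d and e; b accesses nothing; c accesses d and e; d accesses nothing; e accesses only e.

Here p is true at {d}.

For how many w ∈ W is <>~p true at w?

3

a: successors {d, e}; ~p there: d:F, e:T. ✓
b: no successors, so <>~p fails. ✗
c: successors {d, e}; ~p there: d:F, e:T. ✓
d: no successors, so <>~p fails. ✗
e: successors {e}; ~p there: e:T. ✓
Satisfying worlds: {a, c, e}.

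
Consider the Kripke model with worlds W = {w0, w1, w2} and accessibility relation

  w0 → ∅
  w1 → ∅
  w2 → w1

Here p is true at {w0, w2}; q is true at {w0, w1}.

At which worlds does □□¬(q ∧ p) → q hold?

w0: □□¬(q ∧ p) is T, q is T. ✓
w1: □□¬(q ∧ p) is T, q is T. ✓
w2: □□¬(q ∧ p) is T, q is F. ✗

{w0, w1}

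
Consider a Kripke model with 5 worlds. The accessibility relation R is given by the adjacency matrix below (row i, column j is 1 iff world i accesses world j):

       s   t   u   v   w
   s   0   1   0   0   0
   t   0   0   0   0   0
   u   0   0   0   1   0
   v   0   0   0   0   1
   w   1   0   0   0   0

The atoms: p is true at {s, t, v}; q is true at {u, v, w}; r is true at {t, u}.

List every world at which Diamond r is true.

s: successors {t}; r there: t:T. ✓
t: no successors, so Diamond r fails. ✗
u: successors {v}; r there: v:F. ✗
v: successors {w}; r there: w:F. ✗
w: successors {s}; r there: s:F. ✗

{s}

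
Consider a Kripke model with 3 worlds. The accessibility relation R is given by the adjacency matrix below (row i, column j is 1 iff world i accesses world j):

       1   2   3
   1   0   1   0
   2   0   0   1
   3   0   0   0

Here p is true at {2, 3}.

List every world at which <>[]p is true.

1: successors {2}; []p there: 2:T. ✓
2: successors {3}; []p there: 3:T. ✓
3: no successors, so <>[]p fails. ✗

{1, 2}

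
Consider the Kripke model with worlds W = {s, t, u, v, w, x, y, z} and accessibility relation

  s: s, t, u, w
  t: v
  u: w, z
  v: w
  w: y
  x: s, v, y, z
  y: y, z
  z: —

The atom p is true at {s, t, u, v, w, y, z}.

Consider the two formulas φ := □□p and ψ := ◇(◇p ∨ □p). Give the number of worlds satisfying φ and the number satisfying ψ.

For □□p:
s: successors {s, t, u, w}; □p there: s:T, t:T, u:T, w:T. ✓
t: successors {v}; □p there: v:T. ✓
u: successors {w, z}; □p there: w:T, z:T. ✓
v: successors {w}; □p there: w:T. ✓
w: successors {y}; □p there: y:T. ✓
x: successors {s, v, y, z}; □p there: s:T, v:T, y:T, z:T. ✓
y: successors {y, z}; □p there: y:T, z:T. ✓
z: no successors, so □□p holds vacuously. ✓
— 8 worlds.
For ◇(◇p ∨ □p):
s: successors {s, t, u, w}; ◇p ∨ □p there: s:T, t:T, u:T, w:T. ✓
t: successors {v}; ◇p ∨ □p there: v:T. ✓
u: successors {w, z}; ◇p ∨ □p there: w:T, z:T. ✓
v: successors {w}; ◇p ∨ □p there: w:T. ✓
w: successors {y}; ◇p ∨ □p there: y:T. ✓
x: successors {s, v, y, z}; ◇p ∨ □p there: s:T, v:T, y:T, z:T. ✓
y: successors {y, z}; ◇p ∨ □p there: y:T, z:T. ✓
z: no successors, so ◇(◇p ∨ □p) fails. ✗
— 7 worlds.

8 and 7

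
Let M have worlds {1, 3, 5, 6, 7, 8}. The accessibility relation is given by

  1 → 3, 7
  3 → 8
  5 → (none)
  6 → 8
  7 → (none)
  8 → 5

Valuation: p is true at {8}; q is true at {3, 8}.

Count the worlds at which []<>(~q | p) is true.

1: successors {3, 7}; <>(~q | p) there: 3:T, 7:F. ✗
3: successors {8}; <>(~q | p) there: 8:T. ✓
5: no successors, so []<>(~q | p) holds vacuously. ✓
6: successors {8}; <>(~q | p) there: 8:T. ✓
7: no successors, so []<>(~q | p) holds vacuously. ✓
8: successors {5}; <>(~q | p) there: 5:F. ✗
Satisfying worlds: {3, 5, 6, 7}.

4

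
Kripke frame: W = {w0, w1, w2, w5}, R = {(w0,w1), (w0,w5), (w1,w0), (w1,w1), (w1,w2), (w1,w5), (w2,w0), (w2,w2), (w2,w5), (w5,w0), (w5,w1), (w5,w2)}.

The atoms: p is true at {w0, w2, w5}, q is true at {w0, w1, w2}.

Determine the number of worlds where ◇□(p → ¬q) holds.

w0: successors {w1, w5}; □(p → ¬q) there: w1:F, w5:F. ✗
w1: successors {w0, w1, w2, w5}; □(p → ¬q) there: w0:T, w1:F, w2:F, w5:F. ✓
w2: successors {w0, w2, w5}; □(p → ¬q) there: w0:T, w2:F, w5:F. ✓
w5: successors {w0, w1, w2}; □(p → ¬q) there: w0:T, w1:F, w2:F. ✓
Satisfying worlds: {w1, w2, w5}.

3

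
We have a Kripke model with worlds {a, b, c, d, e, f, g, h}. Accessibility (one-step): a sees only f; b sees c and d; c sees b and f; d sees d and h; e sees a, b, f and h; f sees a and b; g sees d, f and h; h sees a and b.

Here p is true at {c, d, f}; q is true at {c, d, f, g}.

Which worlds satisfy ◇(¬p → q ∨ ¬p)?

{a, b, c, d, e, f, g, h}

a: successors {f}; ¬p → q ∨ ¬p there: f:T. ✓
b: successors {c, d}; ¬p → q ∨ ¬p there: c:T, d:T. ✓
c: successors {b, f}; ¬p → q ∨ ¬p there: b:T, f:T. ✓
d: successors {d, h}; ¬p → q ∨ ¬p there: d:T, h:T. ✓
e: successors {a, b, f, h}; ¬p → q ∨ ¬p there: a:T, b:T, f:T, h:T. ✓
f: successors {a, b}; ¬p → q ∨ ¬p there: a:T, b:T. ✓
g: successors {d, f, h}; ¬p → q ∨ ¬p there: d:T, f:T, h:T. ✓
h: successors {a, b}; ¬p → q ∨ ¬p there: a:T, b:T. ✓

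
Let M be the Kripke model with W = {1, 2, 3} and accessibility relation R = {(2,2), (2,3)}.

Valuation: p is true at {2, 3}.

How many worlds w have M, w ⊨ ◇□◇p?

1

1: no successors, so ◇□◇p fails. ✗
2: successors {2, 3}; □◇p there: 2:F, 3:T. ✓
3: no successors, so ◇□◇p fails. ✗
Satisfying worlds: {2}.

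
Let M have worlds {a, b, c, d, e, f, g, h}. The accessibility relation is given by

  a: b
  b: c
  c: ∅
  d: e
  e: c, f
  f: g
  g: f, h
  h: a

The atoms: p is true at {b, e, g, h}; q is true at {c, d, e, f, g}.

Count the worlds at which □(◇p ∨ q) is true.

6

a: successors {b}; ◇p ∨ q there: b:F. ✗
b: successors {c}; ◇p ∨ q there: c:T. ✓
c: no successors, so □(◇p ∨ q) holds vacuously. ✓
d: successors {e}; ◇p ∨ q there: e:T. ✓
e: successors {c, f}; ◇p ∨ q there: c:T, f:T. ✓
f: successors {g}; ◇p ∨ q there: g:T. ✓
g: successors {f, h}; ◇p ∨ q there: f:T, h:F. ✗
h: successors {a}; ◇p ∨ q there: a:T. ✓
Satisfying worlds: {b, c, d, e, f, h}.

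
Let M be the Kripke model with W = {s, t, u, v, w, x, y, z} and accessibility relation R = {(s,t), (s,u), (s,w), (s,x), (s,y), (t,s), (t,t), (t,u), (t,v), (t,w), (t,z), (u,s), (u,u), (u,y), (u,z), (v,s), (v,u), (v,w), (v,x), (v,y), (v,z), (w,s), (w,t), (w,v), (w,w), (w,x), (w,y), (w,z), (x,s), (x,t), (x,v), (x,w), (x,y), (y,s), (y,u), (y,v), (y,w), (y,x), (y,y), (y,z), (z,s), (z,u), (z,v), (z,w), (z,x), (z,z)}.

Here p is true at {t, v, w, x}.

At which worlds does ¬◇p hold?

s: ◇p is T. ✗
t: ◇p is T. ✗
u: ◇p is F. ✓
v: ◇p is T. ✗
w: ◇p is T. ✗
x: ◇p is T. ✗
y: ◇p is T. ✗
z: ◇p is T. ✗

{u}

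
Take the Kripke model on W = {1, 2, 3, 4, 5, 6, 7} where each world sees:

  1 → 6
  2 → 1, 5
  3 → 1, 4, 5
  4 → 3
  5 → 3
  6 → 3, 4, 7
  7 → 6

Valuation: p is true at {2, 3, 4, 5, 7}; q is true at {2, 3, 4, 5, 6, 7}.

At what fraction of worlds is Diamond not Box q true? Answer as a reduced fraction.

1: successors {6}; not Box q there: 6:F. ✗
2: successors {1, 5}; not Box q there: 1:F, 5:F. ✗
3: successors {1, 4, 5}; not Box q there: 1:F, 4:F, 5:F. ✗
4: successors {3}; not Box q there: 3:T. ✓
5: successors {3}; not Box q there: 3:T. ✓
6: successors {3, 4, 7}; not Box q there: 3:T, 4:F, 7:F. ✓
7: successors {6}; not Box q there: 6:F. ✗
That's 3 of 7 worlds, so 3/7.

3/7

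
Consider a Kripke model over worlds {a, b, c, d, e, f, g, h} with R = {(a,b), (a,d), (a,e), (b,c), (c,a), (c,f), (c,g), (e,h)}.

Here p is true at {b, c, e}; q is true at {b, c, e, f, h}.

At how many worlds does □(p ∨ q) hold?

6

a: successors {b, d, e}; p ∨ q there: b:T, d:F, e:T. ✗
b: successors {c}; p ∨ q there: c:T. ✓
c: successors {a, f, g}; p ∨ q there: a:F, f:T, g:F. ✗
d: no successors, so □(p ∨ q) holds vacuously. ✓
e: successors {h}; p ∨ q there: h:T. ✓
f: no successors, so □(p ∨ q) holds vacuously. ✓
g: no successors, so □(p ∨ q) holds vacuously. ✓
h: no successors, so □(p ∨ q) holds vacuously. ✓
Satisfying worlds: {b, d, e, f, g, h}.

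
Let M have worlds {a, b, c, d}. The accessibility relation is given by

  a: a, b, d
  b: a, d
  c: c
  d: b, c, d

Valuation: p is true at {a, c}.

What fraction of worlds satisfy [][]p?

a: successors {a, b, d}; []p there: a:F, b:F, d:F. ✗
b: successors {a, d}; []p there: a:F, d:F. ✗
c: successors {c}; []p there: c:T. ✓
d: successors {b, c, d}; []p there: b:F, c:T, d:F. ✗
That's 1 of 4 worlds, so 1/4.

1/4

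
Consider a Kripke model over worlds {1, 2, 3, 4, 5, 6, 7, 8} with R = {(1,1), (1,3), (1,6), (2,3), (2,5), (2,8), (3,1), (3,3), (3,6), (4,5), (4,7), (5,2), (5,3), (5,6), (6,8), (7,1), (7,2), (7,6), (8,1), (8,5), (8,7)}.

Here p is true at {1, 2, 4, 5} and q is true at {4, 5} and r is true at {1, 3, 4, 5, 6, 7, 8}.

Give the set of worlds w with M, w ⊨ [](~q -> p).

∅

1: successors {1, 3, 6}; ~q -> p there: 1:T, 3:F, 6:F. ✗
2: successors {3, 5, 8}; ~q -> p there: 3:F, 5:T, 8:F. ✗
3: successors {1, 3, 6}; ~q -> p there: 1:T, 3:F, 6:F. ✗
4: successors {5, 7}; ~q -> p there: 5:T, 7:F. ✗
5: successors {2, 3, 6}; ~q -> p there: 2:T, 3:F, 6:F. ✗
6: successors {8}; ~q -> p there: 8:F. ✗
7: successors {1, 2, 6}; ~q -> p there: 1:T, 2:T, 6:F. ✗
8: successors {1, 5, 7}; ~q -> p there: 1:T, 5:T, 7:F. ✗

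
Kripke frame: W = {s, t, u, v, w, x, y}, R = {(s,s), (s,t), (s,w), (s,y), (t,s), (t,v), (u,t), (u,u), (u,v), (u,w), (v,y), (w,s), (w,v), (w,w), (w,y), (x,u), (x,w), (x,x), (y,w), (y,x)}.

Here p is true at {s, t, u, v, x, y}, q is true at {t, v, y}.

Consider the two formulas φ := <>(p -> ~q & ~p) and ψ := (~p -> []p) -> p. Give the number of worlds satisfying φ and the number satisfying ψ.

5 and 7

For <>(p -> ~q & ~p):
s: successors {s, t, w, y}; p -> ~q & ~p there: s:F, t:F, w:T, y:F. ✓
t: successors {s, v}; p -> ~q & ~p there: s:F, v:F. ✗
u: successors {t, u, v, w}; p -> ~q & ~p there: t:F, u:F, v:F, w:T. ✓
v: successors {y}; p -> ~q & ~p there: y:F. ✗
w: successors {s, v, w, y}; p -> ~q & ~p there: s:F, v:F, w:T, y:F. ✓
x: successors {u, w, x}; p -> ~q & ~p there: u:F, w:T, x:F. ✓
y: successors {w, x}; p -> ~q & ~p there: w:T, x:F. ✓
— 5 worlds.
For (~p -> []p) -> p:
s: ~p -> []p is T, p is T. ✓
t: ~p -> []p is T, p is T. ✓
u: ~p -> []p is T, p is T. ✓
v: ~p -> []p is T, p is T. ✓
w: ~p -> []p is F, p is F. ✓
x: ~p -> []p is T, p is T. ✓
y: ~p -> []p is T, p is T. ✓
— 7 worlds.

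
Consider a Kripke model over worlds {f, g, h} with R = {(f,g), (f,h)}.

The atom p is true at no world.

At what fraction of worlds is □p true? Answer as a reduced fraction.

2/3

f: successors {g, h}; p there: g:F, h:F. ✗
g: no successors, so □p holds vacuously. ✓
h: no successors, so □p holds vacuously. ✓
That's 2 of 3 worlds, so 2/3.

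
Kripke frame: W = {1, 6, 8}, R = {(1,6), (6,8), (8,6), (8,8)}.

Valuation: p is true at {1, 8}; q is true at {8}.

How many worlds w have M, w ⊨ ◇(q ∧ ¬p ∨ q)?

1: successors {6}; q ∧ ¬p ∨ q there: 6:F. ✗
6: successors {8}; q ∧ ¬p ∨ q there: 8:T. ✓
8: successors {6, 8}; q ∧ ¬p ∨ q there: 6:F, 8:T. ✓
Satisfying worlds: {6, 8}.

2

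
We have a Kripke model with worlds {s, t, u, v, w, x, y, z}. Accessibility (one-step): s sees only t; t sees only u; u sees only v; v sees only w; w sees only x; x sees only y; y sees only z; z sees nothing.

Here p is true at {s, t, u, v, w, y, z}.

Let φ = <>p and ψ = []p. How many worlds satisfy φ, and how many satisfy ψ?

For <>p:
s: successors {t}; p there: t:T. ✓
t: successors {u}; p there: u:T. ✓
u: successors {v}; p there: v:T. ✓
v: successors {w}; p there: w:T. ✓
w: successors {x}; p there: x:F. ✗
x: successors {y}; p there: y:T. ✓
y: successors {z}; p there: z:T. ✓
z: no successors, so <>p fails. ✗
— 6 worlds.
For []p:
s: successors {t}; p there: t:T. ✓
t: successors {u}; p there: u:T. ✓
u: successors {v}; p there: v:T. ✓
v: successors {w}; p there: w:T. ✓
w: successors {x}; p there: x:F. ✗
x: successors {y}; p there: y:T. ✓
y: successors {z}; p there: z:T. ✓
z: no successors, so []p holds vacuously. ✓
— 7 worlds.

6 and 7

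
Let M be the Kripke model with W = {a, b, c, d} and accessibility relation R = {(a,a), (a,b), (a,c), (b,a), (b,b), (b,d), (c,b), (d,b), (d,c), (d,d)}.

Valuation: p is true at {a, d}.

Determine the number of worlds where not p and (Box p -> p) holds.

a: not p is F, Box p -> p is T. ✗
b: not p is T, Box p -> p is T. ✓
c: not p is T, Box p -> p is T. ✓
d: not p is F, Box p -> p is T. ✗
Satisfying worlds: {b, c}.

2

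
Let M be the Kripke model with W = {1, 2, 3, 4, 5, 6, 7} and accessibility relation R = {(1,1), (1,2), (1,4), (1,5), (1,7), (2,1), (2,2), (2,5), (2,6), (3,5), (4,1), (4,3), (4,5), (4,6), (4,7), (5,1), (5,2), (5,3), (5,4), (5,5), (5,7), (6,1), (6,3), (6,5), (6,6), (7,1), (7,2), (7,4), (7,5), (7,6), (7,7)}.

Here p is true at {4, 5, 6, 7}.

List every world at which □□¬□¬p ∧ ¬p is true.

{1, 2, 3}

1: □□¬□¬p is T, ¬p is T. ✓
2: □□¬□¬p is T, ¬p is T. ✓
3: □□¬□¬p is T, ¬p is T. ✓
4: □□¬□¬p is T, ¬p is F. ✗
5: □□¬□¬p is T, ¬p is F. ✗
6: □□¬□¬p is T, ¬p is F. ✗
7: □□¬□¬p is T, ¬p is F. ✗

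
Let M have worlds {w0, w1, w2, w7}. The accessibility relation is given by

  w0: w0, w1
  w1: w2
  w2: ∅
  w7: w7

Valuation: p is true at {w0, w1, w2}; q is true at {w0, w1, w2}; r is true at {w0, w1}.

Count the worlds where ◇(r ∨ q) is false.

2

w0: successors {w0, w1}; r ∨ q there: w0:T, w1:T. ✓
w1: successors {w2}; r ∨ q there: w2:T. ✓
w2: no successors, so ◇(r ∨ q) fails. ✗
w7: successors {w7}; r ∨ q there: w7:F. ✗
Satisfying worlds: {w0, w1}.
So ◇(r ∨ q) fails at the other 2 worlds.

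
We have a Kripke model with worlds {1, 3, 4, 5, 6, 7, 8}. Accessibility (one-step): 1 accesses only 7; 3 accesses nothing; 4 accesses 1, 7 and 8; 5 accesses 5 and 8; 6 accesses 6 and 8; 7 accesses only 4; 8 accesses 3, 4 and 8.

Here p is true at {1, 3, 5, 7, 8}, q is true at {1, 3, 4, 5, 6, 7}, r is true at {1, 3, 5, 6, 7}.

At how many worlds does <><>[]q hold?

5

1: successors {7}; <>[]q there: 7:F. ✗
3: no successors, so <><>[]q fails. ✗
4: successors {1, 7, 8}; <>[]q there: 1:T, 7:F, 8:T. ✓
5: successors {5, 8}; <>[]q there: 5:F, 8:T. ✓
6: successors {6, 8}; <>[]q there: 6:F, 8:T. ✓
7: successors {4}; <>[]q there: 4:T. ✓
8: successors {3, 4, 8}; <>[]q there: 3:F, 4:T, 8:T. ✓
Satisfying worlds: {4, 5, 6, 7, 8}.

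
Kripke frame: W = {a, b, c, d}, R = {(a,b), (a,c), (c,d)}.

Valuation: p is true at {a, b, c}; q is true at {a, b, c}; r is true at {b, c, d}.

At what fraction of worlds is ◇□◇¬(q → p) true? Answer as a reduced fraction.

a: successors {b, c}; □◇¬(q → p) there: b:T, c:F. ✓
b: no successors, so ◇□◇¬(q → p) fails. ✗
c: successors {d}; □◇¬(q → p) there: d:T. ✓
d: no successors, so ◇□◇¬(q → p) fails. ✗
That's 2 of 4 worlds, so 2/4 = 1/2.

1/2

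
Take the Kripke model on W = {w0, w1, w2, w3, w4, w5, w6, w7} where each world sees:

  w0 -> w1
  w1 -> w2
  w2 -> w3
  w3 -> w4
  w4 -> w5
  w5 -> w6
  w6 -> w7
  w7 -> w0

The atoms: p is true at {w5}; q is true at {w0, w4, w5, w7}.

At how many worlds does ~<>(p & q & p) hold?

w0: <>(p & q & p) is F. ✓
w1: <>(p & q & p) is F. ✓
w2: <>(p & q & p) is F. ✓
w3: <>(p & q & p) is F. ✓
w4: <>(p & q & p) is T. ✗
w5: <>(p & q & p) is F. ✓
w6: <>(p & q & p) is F. ✓
w7: <>(p & q & p) is F. ✓
Satisfying worlds: {w0, w1, w2, w3, w5, w6, w7}.

7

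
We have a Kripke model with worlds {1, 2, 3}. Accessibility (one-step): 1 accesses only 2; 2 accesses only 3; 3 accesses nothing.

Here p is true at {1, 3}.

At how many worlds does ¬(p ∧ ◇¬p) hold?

1: p ∧ ◇¬p is T. ✗
2: p ∧ ◇¬p is F. ✓
3: p ∧ ◇¬p is F. ✓
Satisfying worlds: {2, 3}.

2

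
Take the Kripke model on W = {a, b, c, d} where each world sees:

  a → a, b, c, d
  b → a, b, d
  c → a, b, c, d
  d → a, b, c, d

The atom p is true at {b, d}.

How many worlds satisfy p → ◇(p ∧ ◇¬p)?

a: p is F, ◇(p ∧ ◇¬p) is T. ✓
b: p is T, ◇(p ∧ ◇¬p) is T. ✓
c: p is F, ◇(p ∧ ◇¬p) is T. ✓
d: p is T, ◇(p ∧ ◇¬p) is T. ✓
Satisfying worlds: {a, b, c, d}.

4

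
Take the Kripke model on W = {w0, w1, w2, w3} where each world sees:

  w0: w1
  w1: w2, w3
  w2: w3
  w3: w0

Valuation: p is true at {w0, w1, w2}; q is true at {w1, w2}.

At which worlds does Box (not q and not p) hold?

w0: successors {w1}; not q and not p there: w1:F. ✗
w1: successors {w2, w3}; not q and not p there: w2:F, w3:T. ✗
w2: successors {w3}; not q and not p there: w3:T. ✓
w3: successors {w0}; not q and not p there: w0:F. ✗

{w2}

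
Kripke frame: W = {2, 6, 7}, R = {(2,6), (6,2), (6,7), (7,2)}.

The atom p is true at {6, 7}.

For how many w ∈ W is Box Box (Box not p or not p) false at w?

2

2: successors {6}; Box (Box not p or not p) there: 6:T. ✓
6: successors {2, 7}; Box (Box not p or not p) there: 2:F, 7:T. ✗
7: successors {2}; Box (Box not p or not p) there: 2:F. ✗
Satisfying worlds: {2}.
So Box Box (Box not p or not p) fails at the other 2 worlds.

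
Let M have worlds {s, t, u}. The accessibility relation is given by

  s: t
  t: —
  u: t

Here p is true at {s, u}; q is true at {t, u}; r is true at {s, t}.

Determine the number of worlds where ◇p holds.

s: successors {t}; p there: t:F. ✗
t: no successors, so ◇p fails. ✗
u: successors {t}; p there: t:F. ✗
Satisfying worlds: ∅.

0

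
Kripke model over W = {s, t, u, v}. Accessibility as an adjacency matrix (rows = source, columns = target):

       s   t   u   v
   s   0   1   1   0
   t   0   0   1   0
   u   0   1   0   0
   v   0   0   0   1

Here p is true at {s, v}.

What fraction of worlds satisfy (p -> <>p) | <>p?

s: p -> <>p is F, <>p is F. ✗
t: p -> <>p is T, <>p is F. ✓
u: p -> <>p is T, <>p is F. ✓
v: p -> <>p is T, <>p is T. ✓
That's 3 of 4 worlds, so 3/4.

3/4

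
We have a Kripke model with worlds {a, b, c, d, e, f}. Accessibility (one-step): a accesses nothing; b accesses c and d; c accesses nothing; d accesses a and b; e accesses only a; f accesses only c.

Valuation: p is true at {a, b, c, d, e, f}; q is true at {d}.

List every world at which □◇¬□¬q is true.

a: no successors, so □◇¬□¬q holds vacuously. ✓
b: successors {c, d}; ◇¬□¬q there: c:F, d:T. ✗
c: no successors, so □◇¬□¬q holds vacuously. ✓
d: successors {a, b}; ◇¬□¬q there: a:F, b:F. ✗
e: successors {a}; ◇¬□¬q there: a:F. ✗
f: successors {c}; ◇¬□¬q there: c:F. ✗

{a, c}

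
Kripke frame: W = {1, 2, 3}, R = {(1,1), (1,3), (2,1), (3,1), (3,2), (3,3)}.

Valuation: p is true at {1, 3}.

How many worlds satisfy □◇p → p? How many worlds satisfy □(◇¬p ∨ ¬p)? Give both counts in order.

2 and 0

For □◇p → p:
1: □◇p is T, p is T. ✓
2: □◇p is T, p is F. ✗
3: □◇p is T, p is T. ✓
— 2 worlds.
For □(◇¬p ∨ ¬p):
1: successors {1, 3}; ◇¬p ∨ ¬p there: 1:F, 3:T. ✗
2: successors {1}; ◇¬p ∨ ¬p there: 1:F. ✗
3: successors {1, 2, 3}; ◇¬p ∨ ¬p there: 1:F, 2:T, 3:T. ✗
— 0 worlds.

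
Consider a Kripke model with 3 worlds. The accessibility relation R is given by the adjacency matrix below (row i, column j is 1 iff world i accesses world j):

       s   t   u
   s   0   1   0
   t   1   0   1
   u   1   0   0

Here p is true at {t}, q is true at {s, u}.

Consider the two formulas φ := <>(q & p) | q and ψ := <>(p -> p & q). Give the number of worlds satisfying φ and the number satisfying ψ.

2 and 2

For <>(q & p) | q:
s: <>(q & p) is F, q is T. ✓
t: <>(q & p) is F, q is F. ✗
u: <>(q & p) is F, q is T. ✓
— 2 worlds.
For <>(p -> p & q):
s: successors {t}; p -> p & q there: t:F. ✗
t: successors {s, u}; p -> p & q there: s:T, u:T. ✓
u: successors {s}; p -> p & q there: s:T. ✓
— 2 worlds.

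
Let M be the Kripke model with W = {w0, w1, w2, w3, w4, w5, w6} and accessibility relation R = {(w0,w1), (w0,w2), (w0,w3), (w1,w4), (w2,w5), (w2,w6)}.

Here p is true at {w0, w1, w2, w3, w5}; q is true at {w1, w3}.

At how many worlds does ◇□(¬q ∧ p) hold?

w0: successors {w1, w2, w3}; □(¬q ∧ p) there: w1:F, w2:F, w3:T. ✓
w1: successors {w4}; □(¬q ∧ p) there: w4:T. ✓
w2: successors {w5, w6}; □(¬q ∧ p) there: w5:T, w6:T. ✓
w3: no successors, so ◇□(¬q ∧ p) fails. ✗
w4: no successors, so ◇□(¬q ∧ p) fails. ✗
w5: no successors, so ◇□(¬q ∧ p) fails. ✗
w6: no successors, so ◇□(¬q ∧ p) fails. ✗
Satisfying worlds: {w0, w1, w2}.

3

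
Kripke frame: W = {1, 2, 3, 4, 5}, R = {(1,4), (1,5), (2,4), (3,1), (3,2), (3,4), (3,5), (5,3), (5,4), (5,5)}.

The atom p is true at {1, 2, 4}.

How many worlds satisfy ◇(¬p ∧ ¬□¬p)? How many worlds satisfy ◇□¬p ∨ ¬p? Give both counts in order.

For ◇(¬p ∧ ¬□¬p):
1: successors {4, 5}; ¬p ∧ ¬□¬p there: 4:F, 5:T. ✓
2: successors {4}; ¬p ∧ ¬□¬p there: 4:F. ✗
3: successors {1, 2, 4, 5}; ¬p ∧ ¬□¬p there: 1:F, 2:F, 4:F, 5:T. ✓
4: no successors, so ◇(¬p ∧ ¬□¬p) fails. ✗
5: successors {3, 4, 5}; ¬p ∧ ¬□¬p there: 3:T, 4:F, 5:T. ✓
— 3 worlds.
For ◇□¬p ∨ ¬p:
1: ◇□¬p is T, ¬p is F. ✓
2: ◇□¬p is T, ¬p is F. ✓
3: ◇□¬p is T, ¬p is T. ✓
4: ◇□¬p is F, ¬p is F. ✗
5: ◇□¬p is T, ¬p is T. ✓
— 4 worlds.

3 and 4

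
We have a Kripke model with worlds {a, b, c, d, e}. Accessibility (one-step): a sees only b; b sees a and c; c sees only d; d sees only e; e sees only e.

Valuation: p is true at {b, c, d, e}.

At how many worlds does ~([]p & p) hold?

a: []p & p is F. ✓
b: []p & p is F. ✓
c: []p & p is T. ✗
d: []p & p is T. ✗
e: []p & p is T. ✗
Satisfying worlds: {a, b}.

2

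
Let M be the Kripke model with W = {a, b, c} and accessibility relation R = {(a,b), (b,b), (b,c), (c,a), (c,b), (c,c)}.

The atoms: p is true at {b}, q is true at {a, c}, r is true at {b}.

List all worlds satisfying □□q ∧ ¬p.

a: □□q is F, ¬p is T. ✗
b: □□q is F, ¬p is F. ✗
c: □□q is F, ¬p is T. ✗

∅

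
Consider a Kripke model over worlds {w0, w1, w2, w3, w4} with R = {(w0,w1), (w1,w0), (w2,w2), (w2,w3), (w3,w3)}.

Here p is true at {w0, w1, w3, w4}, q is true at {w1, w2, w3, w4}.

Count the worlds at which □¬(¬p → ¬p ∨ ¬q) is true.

w0: successors {w1}; ¬(¬p → ¬p ∨ ¬q) there: w1:F. ✗
w1: successors {w0}; ¬(¬p → ¬p ∨ ¬q) there: w0:F. ✗
w2: successors {w2, w3}; ¬(¬p → ¬p ∨ ¬q) there: w2:F, w3:F. ✗
w3: successors {w3}; ¬(¬p → ¬p ∨ ¬q) there: w3:F. ✗
w4: no successors, so □¬(¬p → ¬p ∨ ¬q) holds vacuously. ✓
Satisfying worlds: {w4}.

1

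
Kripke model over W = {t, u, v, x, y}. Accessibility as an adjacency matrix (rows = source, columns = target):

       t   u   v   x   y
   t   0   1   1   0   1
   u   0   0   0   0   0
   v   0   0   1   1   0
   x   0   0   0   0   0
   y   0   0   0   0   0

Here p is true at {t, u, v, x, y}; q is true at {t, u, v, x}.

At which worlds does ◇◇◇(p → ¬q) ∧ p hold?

t: ◇◇◇(p → ¬q) is F, p is T. ✗
u: ◇◇◇(p → ¬q) is F, p is T. ✗
v: ◇◇◇(p → ¬q) is F, p is T. ✗
x: ◇◇◇(p → ¬q) is F, p is T. ✗
y: ◇◇◇(p → ¬q) is F, p is T. ✗

∅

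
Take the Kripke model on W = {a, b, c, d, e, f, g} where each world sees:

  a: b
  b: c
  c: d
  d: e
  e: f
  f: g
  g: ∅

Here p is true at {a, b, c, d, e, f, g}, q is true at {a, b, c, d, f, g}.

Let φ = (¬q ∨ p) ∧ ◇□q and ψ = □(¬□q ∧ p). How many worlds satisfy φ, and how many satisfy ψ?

For (¬q ∨ p) ∧ ◇□q:
a: ¬q ∨ p is T, ◇□q is T. ✓
b: ¬q ∨ p is T, ◇□q is T. ✓
c: ¬q ∨ p is T, ◇□q is F. ✗
d: ¬q ∨ p is T, ◇□q is T. ✓
e: ¬q ∨ p is T, ◇□q is T. ✓
f: ¬q ∨ p is T, ◇□q is T. ✓
g: ¬q ∨ p is T, ◇□q is F. ✗
— 5 worlds.
For □(¬□q ∧ p):
a: successors {b}; ¬□q ∧ p there: b:F. ✗
b: successors {c}; ¬□q ∧ p there: c:F. ✗
c: successors {d}; ¬□q ∧ p there: d:T. ✓
d: successors {e}; ¬□q ∧ p there: e:F. ✗
e: successors {f}; ¬□q ∧ p there: f:F. ✗
f: successors {g}; ¬□q ∧ p there: g:F. ✗
g: no successors, so □(¬□q ∧ p) holds vacuously. ✓
— 2 worlds.

5 and 2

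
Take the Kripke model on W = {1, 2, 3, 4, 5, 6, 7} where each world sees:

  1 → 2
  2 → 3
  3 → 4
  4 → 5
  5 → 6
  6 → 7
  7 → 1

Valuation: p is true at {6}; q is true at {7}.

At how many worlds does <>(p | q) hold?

2

1: successors {2}; p | q there: 2:F. ✗
2: successors {3}; p | q there: 3:F. ✗
3: successors {4}; p | q there: 4:F. ✗
4: successors {5}; p | q there: 5:F. ✗
5: successors {6}; p | q there: 6:T. ✓
6: successors {7}; p | q there: 7:T. ✓
7: successors {1}; p | q there: 1:F. ✗
Satisfying worlds: {5, 6}.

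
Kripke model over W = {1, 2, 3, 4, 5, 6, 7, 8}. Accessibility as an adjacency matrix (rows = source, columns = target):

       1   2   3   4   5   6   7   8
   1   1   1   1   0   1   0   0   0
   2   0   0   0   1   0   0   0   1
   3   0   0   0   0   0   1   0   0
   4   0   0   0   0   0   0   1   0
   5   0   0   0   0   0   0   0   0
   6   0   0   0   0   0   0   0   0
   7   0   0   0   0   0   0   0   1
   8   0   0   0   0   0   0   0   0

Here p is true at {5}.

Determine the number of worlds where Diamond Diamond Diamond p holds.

1: successors {1, 2, 3, 5}; Diamond Diamond p there: 1:T, 2:F, 3:F, 5:F. ✓
2: successors {4, 8}; Diamond Diamond p there: 4:F, 8:F. ✗
3: successors {6}; Diamond Diamond p there: 6:F. ✗
4: successors {7}; Diamond Diamond p there: 7:F. ✗
5: no successors, so Diamond Diamond Diamond p fails. ✗
6: no successors, so Diamond Diamond Diamond p fails. ✗
7: successors {8}; Diamond Diamond p there: 8:F. ✗
8: no successors, so Diamond Diamond Diamond p fails. ✗
Satisfying worlds: {1}.

1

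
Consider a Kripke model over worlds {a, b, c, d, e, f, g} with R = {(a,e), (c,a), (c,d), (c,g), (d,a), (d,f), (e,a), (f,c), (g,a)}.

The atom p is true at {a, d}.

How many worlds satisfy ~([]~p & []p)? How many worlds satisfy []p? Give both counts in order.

6 and 3

For ~([]~p & []p):
a: []~p & []p is F. ✓
b: []~p & []p is T. ✗
c: []~p & []p is F. ✓
d: []~p & []p is F. ✓
e: []~p & []p is F. ✓
f: []~p & []p is F. ✓
g: []~p & []p is F. ✓
— 6 worlds.
For []p:
a: successors {e}; p there: e:F. ✗
b: no successors, so []p holds vacuously. ✓
c: successors {a, d, g}; p there: a:T, d:T, g:F. ✗
d: successors {a, f}; p there: a:T, f:F. ✗
e: successors {a}; p there: a:T. ✓
f: successors {c}; p there: c:F. ✗
g: successors {a}; p there: a:T. ✓
— 3 worlds.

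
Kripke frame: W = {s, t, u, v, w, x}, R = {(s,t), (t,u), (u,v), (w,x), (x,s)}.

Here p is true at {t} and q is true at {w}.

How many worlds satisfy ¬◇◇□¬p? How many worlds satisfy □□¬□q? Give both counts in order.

For ¬◇◇□¬p:
s: ◇◇□¬p is T. ✗
t: ◇◇□¬p is T. ✗
u: ◇◇□¬p is F. ✓
v: ◇◇□¬p is F. ✓
w: ◇◇□¬p is F. ✓
x: ◇◇□¬p is T. ✗
— 3 worlds.
For □□¬□q:
s: successors {t}; □¬□q there: t:T. ✓
t: successors {u}; □¬□q there: u:F. ✗
u: successors {v}; □¬□q there: v:T. ✓
v: no successors, so □□¬□q holds vacuously. ✓
w: successors {x}; □¬□q there: x:T. ✓
x: successors {s}; □¬□q there: s:T. ✓
— 5 worlds.

3 and 5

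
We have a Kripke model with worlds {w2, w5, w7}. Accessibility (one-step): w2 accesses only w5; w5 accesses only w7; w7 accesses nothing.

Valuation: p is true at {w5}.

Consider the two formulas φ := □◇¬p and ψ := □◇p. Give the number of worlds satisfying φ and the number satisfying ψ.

2 and 1

For □◇¬p:
w2: successors {w5}; ◇¬p there: w5:T. ✓
w5: successors {w7}; ◇¬p there: w7:F. ✗
w7: no successors, so □◇¬p holds vacuously. ✓
— 2 worlds.
For □◇p:
w2: successors {w5}; ◇p there: w5:F. ✗
w5: successors {w7}; ◇p there: w7:F. ✗
w7: no successors, so □◇p holds vacuously. ✓
— 1 world.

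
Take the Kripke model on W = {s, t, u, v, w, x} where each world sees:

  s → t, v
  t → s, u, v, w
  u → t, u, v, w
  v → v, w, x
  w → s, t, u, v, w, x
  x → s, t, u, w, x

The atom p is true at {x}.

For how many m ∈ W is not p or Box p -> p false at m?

5

s: not p or Box p is T, p is F. ✗
t: not p or Box p is T, p is F. ✗
u: not p or Box p is T, p is F. ✗
v: not p or Box p is T, p is F. ✗
w: not p or Box p is T, p is F. ✗
x: not p or Box p is F, p is T. ✓
Satisfying worlds: {x}.
So not p or Box p -> p fails at the other 5 worlds.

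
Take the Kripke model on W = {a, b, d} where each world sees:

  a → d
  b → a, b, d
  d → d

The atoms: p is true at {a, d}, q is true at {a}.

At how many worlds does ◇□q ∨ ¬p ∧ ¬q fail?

2

a: ◇□q is F, ¬p ∧ ¬q is F. ✗
b: ◇□q is F, ¬p ∧ ¬q is T. ✓
d: ◇□q is F, ¬p ∧ ¬q is F. ✗
Satisfying worlds: {b}.
So ◇□q ∨ ¬p ∧ ¬q fails at the other 2 worlds.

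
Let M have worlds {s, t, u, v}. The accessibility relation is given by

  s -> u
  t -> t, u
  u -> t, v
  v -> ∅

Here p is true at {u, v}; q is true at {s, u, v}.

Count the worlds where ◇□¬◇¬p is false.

s: successors {u}; □¬◇¬p there: u:F. ✗
t: successors {t, u}; □¬◇¬p there: t:F, u:F. ✗
u: successors {t, v}; □¬◇¬p there: t:F, v:T. ✓
v: no successors, so ◇□¬◇¬p fails. ✗
Satisfying worlds: {u}.
So ◇□¬◇¬p fails at the other 3 worlds.

3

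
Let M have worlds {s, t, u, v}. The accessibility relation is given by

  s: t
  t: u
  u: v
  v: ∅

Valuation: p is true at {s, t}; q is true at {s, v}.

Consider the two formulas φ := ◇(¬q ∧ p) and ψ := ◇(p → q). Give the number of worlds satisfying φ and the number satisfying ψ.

For ◇(¬q ∧ p):
s: successors {t}; ¬q ∧ p there: t:T. ✓
t: successors {u}; ¬q ∧ p there: u:F. ✗
u: successors {v}; ¬q ∧ p there: v:F. ✗
v: no successors, so ◇(¬q ∧ p) fails. ✗
— 1 world.
For ◇(p → q):
s: successors {t}; p → q there: t:F. ✗
t: successors {u}; p → q there: u:T. ✓
u: successors {v}; p → q there: v:T. ✓
v: no successors, so ◇(p → q) fails. ✗
— 2 worlds.

1 and 2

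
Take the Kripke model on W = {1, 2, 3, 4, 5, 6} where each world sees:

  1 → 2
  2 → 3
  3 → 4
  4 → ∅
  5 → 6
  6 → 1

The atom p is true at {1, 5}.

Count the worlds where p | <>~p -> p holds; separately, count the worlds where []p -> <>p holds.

For p | <>~p -> p:
1: p | <>~p is T, p is T. ✓
2: p | <>~p is T, p is F. ✗
3: p | <>~p is T, p is F. ✗
4: p | <>~p is F, p is F. ✓
5: p | <>~p is T, p is T. ✓
6: p | <>~p is F, p is F. ✓
— 4 worlds.
For []p -> <>p:
1: []p is F, <>p is F. ✓
2: []p is F, <>p is F. ✓
3: []p is F, <>p is F. ✓
4: []p is T, <>p is F. ✗
5: []p is F, <>p is F. ✓
6: []p is T, <>p is T. ✓
— 5 worlds.

4 and 5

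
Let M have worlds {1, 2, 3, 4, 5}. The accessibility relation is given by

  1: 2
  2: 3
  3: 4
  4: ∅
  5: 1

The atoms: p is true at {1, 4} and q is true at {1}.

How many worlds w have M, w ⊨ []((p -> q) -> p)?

3

1: successors {2}; (p -> q) -> p there: 2:F. ✗
2: successors {3}; (p -> q) -> p there: 3:F. ✗
3: successors {4}; (p -> q) -> p there: 4:T. ✓
4: no successors, so []((p -> q) -> p) holds vacuously. ✓
5: successors {1}; (p -> q) -> p there: 1:T. ✓
Satisfying worlds: {3, 4, 5}.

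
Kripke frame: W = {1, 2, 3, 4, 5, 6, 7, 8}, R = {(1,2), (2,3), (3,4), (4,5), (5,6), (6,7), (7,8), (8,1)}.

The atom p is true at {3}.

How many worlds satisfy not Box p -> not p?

7

1: not Box p is T, not p is T. ✓
2: not Box p is F, not p is T. ✓
3: not Box p is T, not p is F. ✗
4: not Box p is T, not p is T. ✓
5: not Box p is T, not p is T. ✓
6: not Box p is T, not p is T. ✓
7: not Box p is T, not p is T. ✓
8: not Box p is T, not p is T. ✓
Satisfying worlds: {1, 2, 4, 5, 6, 7, 8}.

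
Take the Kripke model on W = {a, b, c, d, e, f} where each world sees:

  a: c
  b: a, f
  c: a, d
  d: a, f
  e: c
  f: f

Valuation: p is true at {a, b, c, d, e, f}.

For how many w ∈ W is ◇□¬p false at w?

a: successors {c}; □¬p there: c:F. ✗
b: successors {a, f}; □¬p there: a:F, f:F. ✗
c: successors {a, d}; □¬p there: a:F, d:F. ✗
d: successors {a, f}; □¬p there: a:F, f:F. ✗
e: successors {c}; □¬p there: c:F. ✗
f: successors {f}; □¬p there: f:F. ✗
Satisfying worlds: ∅.
So ◇□¬p fails at the other 6 worlds.

6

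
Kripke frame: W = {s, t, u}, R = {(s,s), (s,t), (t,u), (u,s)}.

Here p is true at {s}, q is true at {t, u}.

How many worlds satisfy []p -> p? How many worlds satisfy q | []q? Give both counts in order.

For []p -> p:
s: []p is F, p is T. ✓
t: []p is F, p is F. ✓
u: []p is T, p is F. ✗
— 2 worlds.
For q | []q:
s: q is F, []q is F. ✗
t: q is T, []q is T. ✓
u: q is T, []q is F. ✓
— 2 worlds.

2 and 2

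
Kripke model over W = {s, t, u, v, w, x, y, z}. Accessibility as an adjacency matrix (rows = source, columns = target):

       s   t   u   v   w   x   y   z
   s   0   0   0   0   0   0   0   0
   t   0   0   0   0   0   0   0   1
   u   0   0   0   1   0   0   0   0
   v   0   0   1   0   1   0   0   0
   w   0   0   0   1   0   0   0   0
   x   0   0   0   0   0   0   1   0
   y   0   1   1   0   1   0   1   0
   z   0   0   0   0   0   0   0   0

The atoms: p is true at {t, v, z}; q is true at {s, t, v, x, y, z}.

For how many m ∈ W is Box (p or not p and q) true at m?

s: no successors, so Box (p or not p and q) holds vacuously. ✓
t: successors {z}; p or not p and q there: z:T. ✓
u: successors {v}; p or not p and q there: v:T. ✓
v: successors {u, w}; p or not p and q there: u:F, w:F. ✗
w: successors {v}; p or not p and q there: v:T. ✓
x: successors {y}; p or not p and q there: y:T. ✓
y: successors {t, u, w, y}; p or not p and q there: t:T, u:F, w:F, y:T. ✗
z: no successors, so Box (p or not p and q) holds vacuously. ✓
Satisfying worlds: {s, t, u, w, x, z}.

6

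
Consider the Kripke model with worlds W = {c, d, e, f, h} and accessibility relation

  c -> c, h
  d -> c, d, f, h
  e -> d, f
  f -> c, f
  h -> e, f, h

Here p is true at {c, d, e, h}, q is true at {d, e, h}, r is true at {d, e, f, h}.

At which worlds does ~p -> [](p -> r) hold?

c: ~p is F, [](p -> r) is F. ✓
d: ~p is F, [](p -> r) is F. ✓
e: ~p is F, [](p -> r) is T. ✓
f: ~p is T, [](p -> r) is F. ✗
h: ~p is F, [](p -> r) is T. ✓

{c, d, e, h}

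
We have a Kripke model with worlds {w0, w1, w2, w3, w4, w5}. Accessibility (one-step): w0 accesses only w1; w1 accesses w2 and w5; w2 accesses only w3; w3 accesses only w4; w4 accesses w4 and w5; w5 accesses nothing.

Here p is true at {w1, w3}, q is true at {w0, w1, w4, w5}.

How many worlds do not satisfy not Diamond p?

2

w0: Diamond p is T. ✗
w1: Diamond p is F. ✓
w2: Diamond p is T. ✗
w3: Diamond p is F. ✓
w4: Diamond p is F. ✓
w5: Diamond p is F. ✓
Satisfying worlds: {w1, w3, w4, w5}.
So not Diamond p fails at the other 2 worlds.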